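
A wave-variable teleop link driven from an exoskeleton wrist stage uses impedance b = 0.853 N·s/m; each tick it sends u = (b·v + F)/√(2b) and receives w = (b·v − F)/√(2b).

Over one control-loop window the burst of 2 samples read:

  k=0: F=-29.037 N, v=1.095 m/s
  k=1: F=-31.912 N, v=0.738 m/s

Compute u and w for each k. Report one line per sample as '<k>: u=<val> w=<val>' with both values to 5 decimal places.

k=0: b·v=0.853×1.095=0.93403; √(2b)=1.30614; u=(0.93403+(-29.037))/1.30614=-21.51605, w=(0.93403−(-29.037))/1.30614=22.94628
k=1: b·v=0.853×0.738=0.62951; √(2b)=1.30614; u=(0.62951+(-31.912))/1.30614=-23.95034, w=(0.62951−(-31.912))/1.30614=24.91427

0: u=-21.51605 w=22.94628
1: u=-23.95034 w=24.91427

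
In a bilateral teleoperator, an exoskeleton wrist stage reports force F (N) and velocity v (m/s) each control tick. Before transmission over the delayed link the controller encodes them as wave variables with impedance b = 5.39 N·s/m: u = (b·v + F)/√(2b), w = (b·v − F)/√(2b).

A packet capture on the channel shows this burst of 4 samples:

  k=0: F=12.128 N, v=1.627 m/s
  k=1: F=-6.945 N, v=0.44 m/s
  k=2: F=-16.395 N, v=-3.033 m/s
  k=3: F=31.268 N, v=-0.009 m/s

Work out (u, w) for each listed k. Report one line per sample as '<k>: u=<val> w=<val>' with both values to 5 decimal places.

0: u=6.36481 w=-1.02290
1: u=-1.39293 w=2.83758
2: u=-9.97258 w=0.01435
3: u=9.50860 w=-9.53815

k=0: b·v=5.39×1.627=8.76953; √(2b)=3.28329; u=(8.76953+12.128)/3.28329=6.36481, w=(8.76953−12.128)/3.28329=-1.02290
k=1: b·v=5.39×0.44=2.37160; √(2b)=3.28329; u=(2.37160+(-6.945))/3.28329=-1.39293, w=(2.37160−(-6.945))/3.28329=2.83758
k=2: b·v=5.39×(-3.033)=-16.34787; √(2b)=3.28329; u=(-16.34787+(-16.395))/3.28329=-9.97258, w=(-16.34787−(-16.395))/3.28329=0.01435
k=3: b·v=5.39×(-0.009)=-0.04851; √(2b)=3.28329; u=(-0.04851+31.268)/3.28329=9.50860, w=(-0.04851−31.268)/3.28329=-9.53815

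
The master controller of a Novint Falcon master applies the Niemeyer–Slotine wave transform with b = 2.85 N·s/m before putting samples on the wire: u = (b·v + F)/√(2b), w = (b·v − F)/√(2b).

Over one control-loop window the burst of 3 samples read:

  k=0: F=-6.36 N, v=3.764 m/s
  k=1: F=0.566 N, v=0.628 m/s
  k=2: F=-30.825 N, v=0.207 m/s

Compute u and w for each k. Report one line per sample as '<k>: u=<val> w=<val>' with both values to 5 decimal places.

0: u=1.82930 w=7.15712
1: u=0.98674 w=0.51259
2: u=-12.66407 w=13.15827

k=0: b·v=2.85×3.764=10.72740; √(2b)=2.38747; u=(10.72740+(-6.36))/2.38747=1.82930, w=(10.72740−(-6.36))/2.38747=7.15712
k=1: b·v=2.85×0.628=1.78980; √(2b)=2.38747; u=(1.78980+0.566)/2.38747=0.98674, w=(1.78980−0.566)/2.38747=0.51259
k=2: b·v=2.85×0.207=0.58995; √(2b)=2.38747; u=(0.58995+(-30.825))/2.38747=-12.66407, w=(0.58995−(-30.825))/2.38747=13.15827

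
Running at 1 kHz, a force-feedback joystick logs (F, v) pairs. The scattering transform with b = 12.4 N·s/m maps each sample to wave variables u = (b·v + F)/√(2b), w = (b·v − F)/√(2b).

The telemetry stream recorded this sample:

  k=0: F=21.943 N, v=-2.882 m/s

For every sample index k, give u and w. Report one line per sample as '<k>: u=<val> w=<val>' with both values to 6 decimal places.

0: u=-2.769862 w=-11.582383

k=0: b·v=12.4×(-2.882)=-35.736800; √(2b)=4.979960; u=(-35.736800+21.943)/4.979960=-2.769862, w=(-35.736800−21.943)/4.979960=-11.582383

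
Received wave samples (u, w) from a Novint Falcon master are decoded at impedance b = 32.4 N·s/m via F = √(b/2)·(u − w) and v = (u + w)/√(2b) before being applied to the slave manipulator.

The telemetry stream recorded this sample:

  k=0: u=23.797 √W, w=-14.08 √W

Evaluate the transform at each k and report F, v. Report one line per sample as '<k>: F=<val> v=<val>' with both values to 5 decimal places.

0: F=152.45198 v=1.20710

k=0: u−w=37.87700, u+w=9.71700; √(b/2)=4.02492, √(2b)=8.04984; F=4.02492×37.877=152.45198, v=9.71700/8.04984=1.20710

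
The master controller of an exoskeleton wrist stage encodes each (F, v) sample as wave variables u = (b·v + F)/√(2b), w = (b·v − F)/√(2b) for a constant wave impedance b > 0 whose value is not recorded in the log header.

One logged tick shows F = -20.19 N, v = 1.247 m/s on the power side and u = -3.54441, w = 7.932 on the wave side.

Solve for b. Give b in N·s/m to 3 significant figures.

b = 6.19 N·s/m

u + w = 4.38759;  u + w = √(2b)·v, so √(2b) = 4.38759/1.247 = 3.51852.
b = (√(2b))²/2 = 12.37996/2 = 6.18998.
(Check via u − w = 2F/√(2b): u − w = -11.47641, 2F/√(2b) = -11.47643.)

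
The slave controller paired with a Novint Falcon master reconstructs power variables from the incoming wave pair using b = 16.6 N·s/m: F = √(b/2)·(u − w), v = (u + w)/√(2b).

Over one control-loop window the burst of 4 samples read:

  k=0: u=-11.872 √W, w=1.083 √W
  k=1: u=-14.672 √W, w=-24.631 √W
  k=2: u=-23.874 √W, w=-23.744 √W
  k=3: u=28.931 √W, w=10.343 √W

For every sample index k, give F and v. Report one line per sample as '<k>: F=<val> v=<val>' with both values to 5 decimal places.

k=0: u−w=-12.95500, u+w=-10.78900; √(b/2)=2.88097, √(2b)=5.76194; F=2.88097×(-12.955)=-37.32299, v=-10.78900/5.76194=-1.87246
k=1: u−w=9.95900, u+w=-39.30300; √(b/2)=2.88097, √(2b)=5.76194; F=2.88097×9.959=28.69160, v=-39.30300/5.76194=-6.82114
k=2: u−w=-0.13000, u+w=-47.61800; √(b/2)=2.88097, √(2b)=5.76194; F=2.88097×(-0.13)=-0.37453, v=-47.61800/5.76194=-8.26422
k=3: u−w=18.58800, u+w=39.27400; √(b/2)=2.88097, √(2b)=5.76194; F=2.88097×18.588=53.55151, v=39.27400/5.76194=6.81610

0: F=-37.32299 v=-1.87246
1: F=28.69160 v=-6.82114
2: F=-0.37453 v=-8.26422
3: F=53.55151 v=6.81610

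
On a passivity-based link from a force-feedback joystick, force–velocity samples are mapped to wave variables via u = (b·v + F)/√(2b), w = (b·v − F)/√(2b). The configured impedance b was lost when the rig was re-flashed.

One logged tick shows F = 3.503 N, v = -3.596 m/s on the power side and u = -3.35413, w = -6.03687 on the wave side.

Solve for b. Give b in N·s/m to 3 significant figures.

b = 3.41 N·s/m

u + w = -9.3910;  u + w = √(2b)·v, so √(2b) = -9.3910/(-3.596) = 2.6115.
b = (√(2b))²/2 = 6.8200/2 = 3.4100.
(Check via u − w = 2F/√(2b): u − w = 2.6827, 2F/√(2b) = 2.6827.)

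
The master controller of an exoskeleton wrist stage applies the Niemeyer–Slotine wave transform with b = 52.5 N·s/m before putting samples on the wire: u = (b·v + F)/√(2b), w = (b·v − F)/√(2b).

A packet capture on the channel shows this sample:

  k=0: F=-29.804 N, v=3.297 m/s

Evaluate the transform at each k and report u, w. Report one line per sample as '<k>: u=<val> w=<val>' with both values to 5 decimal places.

k=0: b·v=52.5×3.297=173.09250; √(2b)=10.24695; u=(173.09250+(-29.804))/10.24695=13.98353, w=(173.09250−(-29.804))/10.24695=19.80067

0: u=13.98353 w=19.80067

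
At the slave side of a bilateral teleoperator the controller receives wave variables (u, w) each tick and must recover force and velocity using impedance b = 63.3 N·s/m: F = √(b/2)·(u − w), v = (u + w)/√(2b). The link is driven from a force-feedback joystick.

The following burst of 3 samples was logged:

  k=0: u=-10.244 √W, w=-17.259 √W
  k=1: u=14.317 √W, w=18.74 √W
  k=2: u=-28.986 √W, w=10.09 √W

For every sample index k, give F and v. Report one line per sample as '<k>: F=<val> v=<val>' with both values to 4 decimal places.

k=0: u−w=7.0150, u+w=-27.5030; √(b/2)=5.6258, √(2b)=11.2517; F=5.6258×7.015=39.4652, v=-27.5030/11.2517=-2.4443
k=1: u−w=-4.4230, u+w=33.0570; √(b/2)=5.6258, √(2b)=11.2517; F=5.6258×(-4.423)=-24.8831, v=33.0570/11.2517=2.9380
k=2: u−w=-39.0760, u+w=-18.8960; √(b/2)=5.6258, √(2b)=11.2517; F=5.6258×(-39.076)=-219.8351, v=-18.8960/11.2517=-1.6794

0: F=39.4652 v=-2.4443
1: F=-24.8831 v=2.9380
2: F=-219.8351 v=-1.6794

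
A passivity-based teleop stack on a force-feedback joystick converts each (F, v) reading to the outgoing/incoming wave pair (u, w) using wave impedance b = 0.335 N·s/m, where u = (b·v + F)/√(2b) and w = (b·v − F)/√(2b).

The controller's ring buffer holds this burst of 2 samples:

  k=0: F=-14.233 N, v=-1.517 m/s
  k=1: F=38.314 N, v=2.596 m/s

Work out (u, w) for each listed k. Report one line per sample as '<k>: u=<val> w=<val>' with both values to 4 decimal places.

k=0: b·v=0.335×(-1.517)=-0.5082; √(2b)=0.8185; u=(-0.5082+(-14.233))/0.8185=-18.0092, w=(-0.5082−(-14.233))/0.8185=16.7675
k=1: b·v=0.335×2.596=0.8697; √(2b)=0.8185; u=(0.8697+38.314)/0.8185=47.8705, w=(0.8697−38.314)/0.8185=-45.7455

0: u=-18.0092 w=16.7675
1: u=47.8705 w=-45.7455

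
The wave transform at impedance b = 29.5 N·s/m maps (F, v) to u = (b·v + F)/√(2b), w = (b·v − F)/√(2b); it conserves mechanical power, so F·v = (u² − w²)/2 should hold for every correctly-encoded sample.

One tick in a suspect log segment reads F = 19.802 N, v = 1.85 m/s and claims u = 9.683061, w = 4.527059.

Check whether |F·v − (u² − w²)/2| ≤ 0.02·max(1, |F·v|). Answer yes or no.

yes

F·v = 19.802×1.85 = 36.633700 W.
(u² − w²)/2 = (93.761670 − 20.494263)/2 = 36.633704 W.
|Δ| = 0.000004;  2% of max(1, |F·v|) = 0.732674.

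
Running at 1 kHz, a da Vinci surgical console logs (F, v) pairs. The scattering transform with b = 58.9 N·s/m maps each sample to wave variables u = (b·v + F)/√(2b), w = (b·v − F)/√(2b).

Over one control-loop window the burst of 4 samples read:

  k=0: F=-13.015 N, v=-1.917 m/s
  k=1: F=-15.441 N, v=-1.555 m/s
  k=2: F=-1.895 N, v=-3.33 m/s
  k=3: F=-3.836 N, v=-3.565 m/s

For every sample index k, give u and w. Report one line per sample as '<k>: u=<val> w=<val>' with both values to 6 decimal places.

k=0: b·v=58.9×(-1.917)=-112.911300; √(2b)=10.853571; u=(-112.911300+(-13.015))/10.853571=-11.602292, w=(-112.911300−(-13.015))/10.853571=-9.204003
k=1: b·v=58.9×(-1.555)=-91.589500; √(2b)=10.853571; u=(-91.589500+(-15.441))/10.853571=-9.861317, w=(-91.589500−(-15.441))/10.853571=-7.015986
k=2: b·v=58.9×(-3.33)=-196.137000; √(2b)=10.853571; u=(-196.137000+(-1.895))/10.853571=-18.245792, w=(-196.137000−(-1.895))/10.853571=-17.896599
k=3: b·v=58.9×(-3.565)=-209.978500; √(2b)=10.853571; u=(-209.978500+(-3.836))/10.853571=-19.699922, w=(-209.978500−(-3.836))/10.853571=-18.993058

0: u=-11.602292 w=-9.204003
1: u=-9.861317 w=-7.015986
2: u=-18.245792 w=-17.896599
3: u=-19.699922 w=-18.993058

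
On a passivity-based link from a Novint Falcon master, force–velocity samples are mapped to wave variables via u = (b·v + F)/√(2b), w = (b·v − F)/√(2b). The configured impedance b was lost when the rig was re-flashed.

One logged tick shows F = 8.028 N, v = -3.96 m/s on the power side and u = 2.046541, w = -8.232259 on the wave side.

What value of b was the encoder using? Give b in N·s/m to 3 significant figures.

b = 1.22 N·s/m

u + w = -6.185718;  u + w = √(2b)·v, so √(2b) = -6.185718/(-3.96) = 1.562050.
b = (√(2b))²/2 = 2.440000/2 = 1.220000.
(Check via u − w = 2F/√(2b): u − w = 10.278800, 2F/√(2b) = 10.278800.)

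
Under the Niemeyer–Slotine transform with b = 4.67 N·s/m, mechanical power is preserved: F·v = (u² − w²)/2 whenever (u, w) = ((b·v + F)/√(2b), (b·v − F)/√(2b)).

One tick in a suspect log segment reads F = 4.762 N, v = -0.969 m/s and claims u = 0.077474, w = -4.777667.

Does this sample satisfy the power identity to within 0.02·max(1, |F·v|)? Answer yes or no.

no

F·v = 4.762×(-0.969) = -4.614378 W.
(u² − w²)/2 = (0.006002 − 22.826102)/2 = -11.410050 W.
|Δ| = 6.795672;  2% of max(1, |F·v|) = 0.092288.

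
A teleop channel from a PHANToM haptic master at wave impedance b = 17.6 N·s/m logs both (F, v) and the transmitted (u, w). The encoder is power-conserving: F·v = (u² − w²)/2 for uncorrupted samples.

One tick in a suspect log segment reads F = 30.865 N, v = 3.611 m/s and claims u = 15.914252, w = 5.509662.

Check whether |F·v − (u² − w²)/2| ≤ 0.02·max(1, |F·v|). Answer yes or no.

F·v = 30.865×3.611 = 111.453515 W.
(u² − w²)/2 = (253.263417 − 30.356375)/2 = 111.453521 W.
|Δ| = 0.000006;  2% of max(1, |F·v|) = 2.229070.

yes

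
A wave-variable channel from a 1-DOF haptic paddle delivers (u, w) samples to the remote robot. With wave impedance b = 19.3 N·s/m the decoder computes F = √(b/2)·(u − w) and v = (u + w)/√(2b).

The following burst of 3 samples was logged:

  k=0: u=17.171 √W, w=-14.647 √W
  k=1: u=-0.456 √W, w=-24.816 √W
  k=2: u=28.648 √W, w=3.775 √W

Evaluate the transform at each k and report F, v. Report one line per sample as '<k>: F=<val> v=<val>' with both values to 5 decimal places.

0: F=98.84086 v=0.40625
1: F=75.67300 v=-4.06767
2: F=77.26660 v=5.21867

k=0: u−w=31.81800, u+w=2.52400; √(b/2)=3.10644, √(2b)=6.21289; F=3.10644×31.818=98.84086, v=2.52400/6.21289=0.40625
k=1: u−w=24.36000, u+w=-25.27200; √(b/2)=3.10644, √(2b)=6.21289; F=3.10644×24.36=75.67300, v=-25.27200/6.21289=-4.06767
k=2: u−w=24.87300, u+w=32.42300; √(b/2)=3.10644, √(2b)=6.21289; F=3.10644×24.873=77.26660, v=32.42300/6.21289=5.21867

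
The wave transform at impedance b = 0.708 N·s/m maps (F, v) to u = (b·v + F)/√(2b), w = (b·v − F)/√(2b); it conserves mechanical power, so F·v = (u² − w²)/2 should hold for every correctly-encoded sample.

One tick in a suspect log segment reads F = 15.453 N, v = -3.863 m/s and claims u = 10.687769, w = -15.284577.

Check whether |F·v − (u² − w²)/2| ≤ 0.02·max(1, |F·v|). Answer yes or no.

yes

F·v = 15.453×(-3.863) = -59.694939 W.
(u² − w²)/2 = (114.228406 − 233.618294)/2 = -59.694944 W.
|Δ| = 0.000005;  2% of max(1, |F·v|) = 1.193899.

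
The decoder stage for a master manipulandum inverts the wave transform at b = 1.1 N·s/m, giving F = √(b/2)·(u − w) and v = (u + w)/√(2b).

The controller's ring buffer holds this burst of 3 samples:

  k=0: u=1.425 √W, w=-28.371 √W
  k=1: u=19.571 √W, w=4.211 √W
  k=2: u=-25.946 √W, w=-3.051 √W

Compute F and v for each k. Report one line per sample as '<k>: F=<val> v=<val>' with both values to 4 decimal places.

k=0: u−w=29.7960, u+w=-26.9460; √(b/2)=0.7416, √(2b)=1.4832; F=0.7416×29.796=22.0973, v=-26.9460/1.4832=-18.1670
k=1: u−w=15.3600, u+w=23.7820; √(b/2)=0.7416, √(2b)=1.4832; F=0.7416×15.36=11.3913, v=23.7820/1.4832=16.0338
k=2: u−w=-22.8950, u+w=-28.9970; √(b/2)=0.7416, √(2b)=1.4832; F=0.7416×(-22.895)=-16.9794, v=-28.9970/1.4832=-19.5498

0: F=22.0973 v=-18.1670
1: F=11.3913 v=16.0338
2: F=-16.9794 v=-19.5498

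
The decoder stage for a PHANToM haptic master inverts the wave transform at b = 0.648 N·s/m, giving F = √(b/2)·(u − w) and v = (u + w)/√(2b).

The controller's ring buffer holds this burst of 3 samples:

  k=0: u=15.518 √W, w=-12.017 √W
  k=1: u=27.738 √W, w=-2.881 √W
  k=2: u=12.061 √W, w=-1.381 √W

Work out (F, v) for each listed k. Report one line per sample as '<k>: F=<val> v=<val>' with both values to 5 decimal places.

k=0: u−w=27.53500, u+w=3.50100; √(b/2)=0.56921, √(2b)=1.13842; F=0.56921×27.535=15.67320, v=3.50100/1.13842=3.07532
k=1: u−w=30.61900, u+w=24.85700; √(b/2)=0.56921, √(2b)=1.13842; F=0.56921×30.619=17.42864, v=24.85700/1.13842=21.83465
k=2: u−w=13.44200, u+w=10.68000; √(b/2)=0.56921, √(2b)=1.13842; F=0.56921×13.442=7.65132, v=10.68000/1.13842=9.38142

0: F=15.67320 v=3.07532
1: F=17.42864 v=21.83465
2: F=7.65132 v=9.38142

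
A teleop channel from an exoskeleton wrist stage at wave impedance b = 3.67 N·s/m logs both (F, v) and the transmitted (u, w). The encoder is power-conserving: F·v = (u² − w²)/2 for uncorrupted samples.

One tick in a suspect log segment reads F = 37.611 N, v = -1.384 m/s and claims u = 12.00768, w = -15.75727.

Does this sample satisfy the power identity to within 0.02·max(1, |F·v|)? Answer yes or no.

yes

F·v = 37.611×(-1.384) = -52.0536 W.
(u² − w²)/2 = (144.1844 − 248.2916)/2 = -52.0536 W.
|Δ| = 0.0000;  2% of max(1, |F·v|) = 1.0411.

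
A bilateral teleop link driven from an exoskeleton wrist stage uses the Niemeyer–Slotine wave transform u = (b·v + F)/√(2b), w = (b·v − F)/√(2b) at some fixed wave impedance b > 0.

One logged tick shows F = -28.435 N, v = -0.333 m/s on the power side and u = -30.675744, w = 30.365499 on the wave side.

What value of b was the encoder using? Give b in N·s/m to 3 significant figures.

u + w = -0.310245;  u + w = √(2b)·v, so √(2b) = -0.310245/(-0.333) = 0.931667.
b = (√(2b))²/2 = 0.868003/2 = 0.434001.
(Check via u − w = 2F/√(2b): u − w = -61.041243, 2F/√(2b) = -61.041145.)

b = 0.434 N·s/m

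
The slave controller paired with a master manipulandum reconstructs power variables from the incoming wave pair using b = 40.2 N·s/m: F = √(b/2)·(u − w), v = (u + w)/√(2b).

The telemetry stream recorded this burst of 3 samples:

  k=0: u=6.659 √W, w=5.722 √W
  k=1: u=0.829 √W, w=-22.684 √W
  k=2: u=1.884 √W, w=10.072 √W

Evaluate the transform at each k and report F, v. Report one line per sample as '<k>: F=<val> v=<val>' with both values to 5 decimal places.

k=0: u−w=0.93700, u+w=12.38100; √(b/2)=4.48330, √(2b)=8.96660; F=4.48330×0.937=4.20085, v=12.38100/8.96660=1.38079
k=1: u−w=23.51300, u+w=-21.85500; √(b/2)=4.48330, √(2b)=8.96660; F=4.48330×23.513=105.41589, v=-21.85500/8.96660=-2.43738
k=2: u−w=-8.18800, u+w=11.95600; √(b/2)=4.48330, √(2b)=8.96660; F=4.48330×(-8.188)=-36.70928, v=11.95600/8.96660=1.33339

0: F=4.20085 v=1.38079
1: F=105.41589 v=-2.43738
2: F=-36.70928 v=1.33339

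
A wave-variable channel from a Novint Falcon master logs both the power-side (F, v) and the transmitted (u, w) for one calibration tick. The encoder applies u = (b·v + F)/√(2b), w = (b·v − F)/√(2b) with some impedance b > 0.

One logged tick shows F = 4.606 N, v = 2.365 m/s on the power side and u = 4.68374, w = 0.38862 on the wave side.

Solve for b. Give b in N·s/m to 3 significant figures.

b = 2.3 N·s/m

u + w = 5.0724;  u + w = √(2b)·v, so √(2b) = 5.0724/2.365 = 2.1448.
b = (√(2b))²/2 = 4.6000/2 = 2.3000.
(Check via u − w = 2F/√(2b): u − w = 4.2951, 2F/√(2b) = 4.2951.)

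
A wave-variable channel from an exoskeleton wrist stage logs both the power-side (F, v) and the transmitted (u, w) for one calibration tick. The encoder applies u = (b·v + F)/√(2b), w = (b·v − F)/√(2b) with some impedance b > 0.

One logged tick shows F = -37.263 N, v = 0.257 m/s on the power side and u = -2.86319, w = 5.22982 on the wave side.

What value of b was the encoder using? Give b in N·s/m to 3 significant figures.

b = 42.4 N·s/m

u + w = 2.36663;  u + w = √(2b)·v, so √(2b) = 2.36663/0.257 = 9.20868.
b = (√(2b))²/2 = 84.79973/2 = 42.39987.
(Check via u − w = 2F/√(2b): u − w = -8.09301, 2F/√(2b) = -8.09302.)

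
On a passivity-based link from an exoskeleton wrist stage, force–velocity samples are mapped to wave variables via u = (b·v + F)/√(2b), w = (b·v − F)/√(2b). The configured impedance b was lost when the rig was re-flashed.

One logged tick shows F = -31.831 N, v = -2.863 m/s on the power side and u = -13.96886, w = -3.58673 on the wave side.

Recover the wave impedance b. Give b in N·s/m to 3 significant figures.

b = 18.8 N·s/m

u + w = -17.5556;  u + w = √(2b)·v, so √(2b) = -17.5556/(-2.863) = 6.1319.
b = (√(2b))²/2 = 37.6000/2 = 18.8000.
(Check via u − w = 2F/√(2b): u − w = -10.3821, 2F/√(2b) = -10.3821.)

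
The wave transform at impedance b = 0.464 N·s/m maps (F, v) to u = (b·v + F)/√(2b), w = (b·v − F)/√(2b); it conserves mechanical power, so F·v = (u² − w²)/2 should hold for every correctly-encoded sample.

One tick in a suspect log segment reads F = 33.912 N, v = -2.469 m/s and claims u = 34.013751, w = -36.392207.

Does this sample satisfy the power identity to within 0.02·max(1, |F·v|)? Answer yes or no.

yes

F·v = 33.912×(-2.469) = -83.728728 W.
(u² − w²)/2 = (1156.935257 − 1324.392730)/2 = -83.728737 W.
|Δ| = 0.000009;  2% of max(1, |F·v|) = 1.674575.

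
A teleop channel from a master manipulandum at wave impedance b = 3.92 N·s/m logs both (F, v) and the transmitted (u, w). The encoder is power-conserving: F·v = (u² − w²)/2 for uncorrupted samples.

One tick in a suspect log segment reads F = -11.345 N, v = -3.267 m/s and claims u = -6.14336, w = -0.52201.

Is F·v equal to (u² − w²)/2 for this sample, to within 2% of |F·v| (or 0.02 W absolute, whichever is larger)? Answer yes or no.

F·v = (-11.345)×(-3.267) = 37.0641 W.
(u² − w²)/2 = (37.7409 − 0.2725)/2 = 18.7342 W.
|Δ| = 18.3299;  2% of max(1, |F·v|) = 0.7413.

no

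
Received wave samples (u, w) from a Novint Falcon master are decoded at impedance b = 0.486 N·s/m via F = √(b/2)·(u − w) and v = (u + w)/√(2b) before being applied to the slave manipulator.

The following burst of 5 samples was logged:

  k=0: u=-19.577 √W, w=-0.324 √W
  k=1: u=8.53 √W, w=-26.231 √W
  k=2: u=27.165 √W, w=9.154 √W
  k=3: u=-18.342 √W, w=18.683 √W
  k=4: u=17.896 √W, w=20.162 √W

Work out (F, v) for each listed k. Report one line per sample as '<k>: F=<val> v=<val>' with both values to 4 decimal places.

0: F=-9.4908 v=-20.1856
1: F=17.1354 v=-17.9541
2: F=8.8785 v=36.8384
3: F=-18.2515 v=0.3459
4: F=-1.1170 v=38.6023

k=0: u−w=-19.2530, u+w=-19.9010; √(b/2)=0.4930, √(2b)=0.9859; F=0.4930×(-19.253)=-9.4908, v=-19.9010/0.9859=-20.1856
k=1: u−w=34.7610, u+w=-17.7010; √(b/2)=0.4930, √(2b)=0.9859; F=0.4930×34.761=17.1354, v=-17.7010/0.9859=-17.9541
k=2: u−w=18.0110, u+w=36.3190; √(b/2)=0.4930, √(2b)=0.9859; F=0.4930×18.011=8.8785, v=36.3190/0.9859=36.8384
k=3: u−w=-37.0250, u+w=0.3410; √(b/2)=0.4930, √(2b)=0.9859; F=0.4930×(-37.025)=-18.2515, v=0.3410/0.9859=0.3459
k=4: u−w=-2.2660, u+w=38.0580; √(b/2)=0.4930, √(2b)=0.9859; F=0.4930×(-2.266)=-1.1170, v=38.0580/0.9859=38.6023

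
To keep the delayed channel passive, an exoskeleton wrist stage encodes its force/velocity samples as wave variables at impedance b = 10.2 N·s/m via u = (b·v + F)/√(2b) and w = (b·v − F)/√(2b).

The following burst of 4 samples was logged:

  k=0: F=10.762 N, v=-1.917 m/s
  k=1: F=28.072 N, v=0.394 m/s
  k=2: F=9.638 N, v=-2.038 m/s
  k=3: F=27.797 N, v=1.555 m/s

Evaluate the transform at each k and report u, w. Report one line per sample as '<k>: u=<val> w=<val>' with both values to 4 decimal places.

k=0: b·v=10.2×(-1.917)=-19.5534; √(2b)=4.5166; u=(-19.5534+10.762)/4.5166=-1.9464, w=(-19.5534−10.762)/4.5166=-6.7119
k=1: b·v=10.2×0.394=4.0188; √(2b)=4.5166; u=(4.0188+28.072)/4.5166=7.1050, w=(4.0188−28.072)/4.5166=-5.3255
k=2: b·v=10.2×(-2.038)=-20.7876; √(2b)=4.5166; u=(-20.7876+9.638)/4.5166=-2.4686, w=(-20.7876−9.638)/4.5166=-6.7363
k=3: b·v=10.2×1.555=15.8610; √(2b)=4.5166; u=(15.8610+27.797)/4.5166=9.6660, w=(15.8610−27.797)/4.5166=-2.6427

0: u=-1.9464 w=-6.7119
1: u=7.1050 w=-5.3255
2: u=-2.4686 w=-6.7363
3: u=9.6660 w=-2.6427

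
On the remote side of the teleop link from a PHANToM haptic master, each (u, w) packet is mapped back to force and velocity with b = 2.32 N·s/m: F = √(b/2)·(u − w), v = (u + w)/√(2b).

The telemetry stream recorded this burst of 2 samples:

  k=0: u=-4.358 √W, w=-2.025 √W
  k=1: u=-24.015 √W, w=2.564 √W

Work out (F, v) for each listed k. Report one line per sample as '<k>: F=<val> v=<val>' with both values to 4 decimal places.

0: F=-2.5127 v=-2.9632
1: F=-28.6265 v=-9.9584

k=0: u−w=-2.3330, u+w=-6.3830; √(b/2)=1.0770, √(2b)=2.1541; F=1.0770×(-2.333)=-2.5127, v=-6.3830/2.1541=-2.9632
k=1: u−w=-26.5790, u+w=-21.4510; √(b/2)=1.0770, √(2b)=2.1541; F=1.0770×(-26.579)=-28.6265, v=-21.4510/2.1541=-9.9584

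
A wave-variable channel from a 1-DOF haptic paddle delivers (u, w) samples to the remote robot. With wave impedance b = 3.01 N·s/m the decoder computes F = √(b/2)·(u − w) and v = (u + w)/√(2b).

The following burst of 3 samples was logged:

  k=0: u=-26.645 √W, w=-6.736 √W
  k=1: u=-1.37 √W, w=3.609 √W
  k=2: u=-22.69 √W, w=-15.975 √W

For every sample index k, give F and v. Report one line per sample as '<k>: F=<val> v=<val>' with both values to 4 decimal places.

0: F=-24.4241 v=-13.6051
1: F=-6.1082 v=0.9125
2: F=-8.2379 v=-15.7587

k=0: u−w=-19.9090, u+w=-33.3810; √(b/2)=1.2268, √(2b)=2.4536; F=1.2268×(-19.909)=-24.4241, v=-33.3810/2.4536=-13.6051
k=1: u−w=-4.9790, u+w=2.2390; √(b/2)=1.2268, √(2b)=2.4536; F=1.2268×(-4.979)=-6.1082, v=2.2390/2.4536=0.9125
k=2: u−w=-6.7150, u+w=-38.6650; √(b/2)=1.2268, √(2b)=2.4536; F=1.2268×(-6.715)=-8.2379, v=-38.6650/2.4536=-15.7587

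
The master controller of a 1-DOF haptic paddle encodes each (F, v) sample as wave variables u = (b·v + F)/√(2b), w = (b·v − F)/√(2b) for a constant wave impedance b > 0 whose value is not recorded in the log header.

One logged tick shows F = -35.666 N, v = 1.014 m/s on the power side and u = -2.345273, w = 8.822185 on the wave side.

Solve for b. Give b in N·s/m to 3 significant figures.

b = 20.4 N·s/m

u + w = 6.476912;  u + w = √(2b)·v, so √(2b) = 6.476912/1.014 = 6.387487.
b = (√(2b))²/2 = 40.799992/2 = 20.399996.
(Check via u − w = 2F/√(2b): u − w = -11.167458, 2F/√(2b) = -11.167459.)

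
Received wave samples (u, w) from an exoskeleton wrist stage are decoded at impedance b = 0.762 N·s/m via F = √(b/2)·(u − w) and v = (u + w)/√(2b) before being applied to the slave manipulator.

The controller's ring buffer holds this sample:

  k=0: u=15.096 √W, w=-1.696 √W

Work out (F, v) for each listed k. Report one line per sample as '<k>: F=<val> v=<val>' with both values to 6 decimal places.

k=0: u−w=16.792000, u+w=13.400000; √(b/2)=0.617252, √(2b)=1.234504; F=0.617252×16.792=10.364895, v=13.400000/1.234504=10.854562

0: F=10.364895 v=10.854562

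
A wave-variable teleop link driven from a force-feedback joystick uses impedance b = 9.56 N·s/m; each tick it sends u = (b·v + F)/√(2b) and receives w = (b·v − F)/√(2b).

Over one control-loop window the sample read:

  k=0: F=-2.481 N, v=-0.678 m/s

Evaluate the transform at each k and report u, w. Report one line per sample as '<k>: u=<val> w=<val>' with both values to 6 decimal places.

k=0: b·v=9.56×(-0.678)=-6.481680; √(2b)=4.372642; u=(-6.481680+(-2.481))/4.372642=-2.049717, w=(-6.481680−(-2.481))/4.372642=-0.914934

0: u=-2.049717 w=-0.914934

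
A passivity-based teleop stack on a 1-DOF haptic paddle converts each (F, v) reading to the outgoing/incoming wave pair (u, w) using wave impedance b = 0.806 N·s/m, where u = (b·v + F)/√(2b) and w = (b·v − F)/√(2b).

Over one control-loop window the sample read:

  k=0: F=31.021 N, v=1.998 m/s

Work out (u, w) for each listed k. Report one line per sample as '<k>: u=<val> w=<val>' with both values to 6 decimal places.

k=0: b·v=0.806×1.998=1.610388; √(2b)=1.269646; u=(1.610388+31.021)/1.269646=25.701178, w=(1.610388−31.021)/1.269646=-23.164426

0: u=25.701178 w=-23.164426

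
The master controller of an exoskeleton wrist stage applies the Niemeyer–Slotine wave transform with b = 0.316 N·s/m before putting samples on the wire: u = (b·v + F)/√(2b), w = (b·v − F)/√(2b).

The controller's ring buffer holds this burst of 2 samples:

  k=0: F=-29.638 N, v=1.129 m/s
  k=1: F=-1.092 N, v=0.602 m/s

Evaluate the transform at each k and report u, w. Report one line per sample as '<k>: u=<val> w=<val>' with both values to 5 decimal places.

k=0: b·v=0.316×1.129=0.35676; √(2b)=0.79498; u=(0.35676+(-29.638))/0.79498=-36.83247, w=(0.35676−(-29.638))/0.79498=37.73001
k=1: b·v=0.316×0.602=0.19023; √(2b)=0.79498; u=(0.19023+(-1.092))/0.79498=-1.13432, w=(0.19023−(-1.092))/0.79498=1.61290

0: u=-36.83247 w=37.73001
1: u=-1.13432 w=1.61290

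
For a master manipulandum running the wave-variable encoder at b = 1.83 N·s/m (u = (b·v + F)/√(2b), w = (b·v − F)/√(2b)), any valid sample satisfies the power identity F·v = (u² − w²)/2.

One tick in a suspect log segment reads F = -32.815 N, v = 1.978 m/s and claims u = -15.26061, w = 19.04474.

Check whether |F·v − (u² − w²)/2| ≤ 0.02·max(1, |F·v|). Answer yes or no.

F·v = (-32.815)×1.978 = -64.90807 W.
(u² − w²)/2 = (232.88622 − 362.70212)/2 = -64.90795 W.
|Δ| = 0.00012;  2% of max(1, |F·v|) = 1.29816.

yes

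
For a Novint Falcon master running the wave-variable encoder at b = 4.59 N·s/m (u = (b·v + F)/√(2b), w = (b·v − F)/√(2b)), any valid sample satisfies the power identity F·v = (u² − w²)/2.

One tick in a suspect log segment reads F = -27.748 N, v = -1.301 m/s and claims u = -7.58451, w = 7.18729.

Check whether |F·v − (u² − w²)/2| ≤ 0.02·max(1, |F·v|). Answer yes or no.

F·v = (-27.748)×(-1.301) = 36.1001 W.
(u² − w²)/2 = (57.5248 − 51.6571)/2 = 2.9338 W.
|Δ| = 33.1663;  2% of max(1, |F·v|) = 0.7220.

no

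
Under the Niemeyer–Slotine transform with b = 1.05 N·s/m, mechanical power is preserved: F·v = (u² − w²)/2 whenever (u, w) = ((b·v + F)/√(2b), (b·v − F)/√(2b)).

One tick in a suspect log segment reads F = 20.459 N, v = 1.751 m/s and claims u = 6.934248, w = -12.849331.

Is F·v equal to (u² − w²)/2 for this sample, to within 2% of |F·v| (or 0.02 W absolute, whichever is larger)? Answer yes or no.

F·v = 20.459×1.751 = 35.823709 W.
(u² − w²)/2 = (48.083795 − 165.105307)/2 = -58.510756 W.
|Δ| = 94.334465;  2% of max(1, |F·v|) = 0.716474.

no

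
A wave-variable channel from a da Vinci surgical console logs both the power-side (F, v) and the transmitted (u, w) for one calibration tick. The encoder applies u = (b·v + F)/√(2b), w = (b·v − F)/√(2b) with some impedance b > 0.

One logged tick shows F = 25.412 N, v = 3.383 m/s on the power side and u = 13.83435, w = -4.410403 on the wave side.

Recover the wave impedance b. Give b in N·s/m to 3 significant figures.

b = 3.88 N·s/m

u + w = 9.423947;  u + w = √(2b)·v, so √(2b) = 9.423947/3.383 = 2.785678.
b = (√(2b))²/2 = 7.759999/2 = 3.880000.
(Check via u − w = 2F/√(2b): u − w = 18.244753, 2F/√(2b) = 18.244754.)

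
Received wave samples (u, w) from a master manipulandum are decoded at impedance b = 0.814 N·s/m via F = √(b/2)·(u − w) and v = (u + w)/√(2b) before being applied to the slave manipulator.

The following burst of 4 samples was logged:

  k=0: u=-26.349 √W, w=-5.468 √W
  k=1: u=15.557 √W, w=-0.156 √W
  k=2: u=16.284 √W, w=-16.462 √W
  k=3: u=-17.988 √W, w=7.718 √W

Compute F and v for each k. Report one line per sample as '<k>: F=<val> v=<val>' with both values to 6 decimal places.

k=0: u−w=-20.881000, u+w=-31.817000; √(b/2)=0.637966, √(2b)=1.275931; F=0.637966×(-20.881)=-13.321358, v=-31.817000/1.275931=-24.936301
k=1: u−w=15.713000, u+w=15.401000; √(b/2)=0.637966, √(2b)=1.275931; F=0.637966×15.713=10.024352, v=15.401000/1.275931=12.070402
k=2: u−w=32.746000, u+w=-0.178000; √(b/2)=0.637966, √(2b)=1.275931; F=0.637966×32.746=20.890819, v=-0.178000/1.275931=-0.139506
k=3: u−w=-25.706000, u+w=-10.270000; √(b/2)=0.637966, √(2b)=1.275931; F=0.637966×(-25.706)=-16.399542, v=-10.270000/1.275931=-8.049024

0: F=-13.321358 v=-24.936301
1: F=10.024352 v=12.070402
2: F=20.890819 v=-0.139506
3: F=-16.399542 v=-8.049024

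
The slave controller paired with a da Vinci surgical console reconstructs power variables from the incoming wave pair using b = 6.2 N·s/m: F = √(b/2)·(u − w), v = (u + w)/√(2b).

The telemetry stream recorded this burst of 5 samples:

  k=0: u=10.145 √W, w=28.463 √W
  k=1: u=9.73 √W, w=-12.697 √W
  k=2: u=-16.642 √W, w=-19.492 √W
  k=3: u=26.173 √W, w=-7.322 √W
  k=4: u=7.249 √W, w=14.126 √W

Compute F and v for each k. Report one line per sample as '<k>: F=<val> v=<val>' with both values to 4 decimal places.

k=0: u−w=-18.3180, u+w=38.6080; √(b/2)=1.7607, √(2b)=3.5214; F=1.7607×(-18.318)=-32.2522, v=38.6080/3.5214=10.9639
k=1: u−w=22.4270, u+w=-2.9670; √(b/2)=1.7607, √(2b)=3.5214; F=1.7607×22.427=39.4868, v=-2.9670/3.5214=-0.8426
k=2: u−w=2.8500, u+w=-36.1340; √(b/2)=1.7607, √(2b)=3.5214; F=1.7607×2.85=5.0179, v=-36.1340/3.5214=-10.2614
k=3: u−w=33.4950, u+w=18.8510; √(b/2)=1.7607, √(2b)=3.5214; F=1.7607×33.495=58.9740, v=18.8510/3.5214=5.3533
k=4: u−w=-6.8770, u+w=21.3750; √(b/2)=1.7607, √(2b)=3.5214; F=1.7607×(-6.877)=-12.1082, v=21.3750/3.5214=6.0701

0: F=-32.2522 v=10.9639
1: F=39.4868 v=-0.8426
2: F=5.0179 v=-10.2614
3: F=58.9740 v=5.3533
4: F=-12.1082 v=6.0701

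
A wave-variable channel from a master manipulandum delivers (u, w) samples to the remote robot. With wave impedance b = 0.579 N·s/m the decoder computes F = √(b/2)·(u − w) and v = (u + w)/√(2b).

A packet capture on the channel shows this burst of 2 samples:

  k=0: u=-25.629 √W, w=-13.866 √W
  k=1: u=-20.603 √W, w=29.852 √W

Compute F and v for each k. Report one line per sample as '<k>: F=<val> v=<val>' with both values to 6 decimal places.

0: F=-6.329106 v=-36.701840
1: F=-27.147416 v=8.594894

k=0: u−w=-11.763000, u+w=-39.495000; √(b/2)=0.538052, √(2b)=1.076104; F=0.538052×(-11.763)=-6.329106, v=-39.495000/1.076104=-36.701840
k=1: u−w=-50.455000, u+w=9.249000; √(b/2)=0.538052, √(2b)=1.076104; F=0.538052×(-50.455)=-27.147416, v=9.249000/1.076104=8.594894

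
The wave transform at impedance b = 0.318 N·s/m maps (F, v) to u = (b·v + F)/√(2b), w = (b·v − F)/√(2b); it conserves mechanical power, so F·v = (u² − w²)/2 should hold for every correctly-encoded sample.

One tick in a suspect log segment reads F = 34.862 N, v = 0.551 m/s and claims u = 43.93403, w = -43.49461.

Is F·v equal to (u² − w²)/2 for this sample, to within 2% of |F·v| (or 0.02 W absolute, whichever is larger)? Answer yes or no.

yes

F·v = 34.862×0.551 = 19.20896 W.
(u² − w²)/2 = (1930.19899 − 1891.78110)/2 = 19.20895 W.
|Δ| = 0.00002;  2% of max(1, |F·v|) = 0.38418.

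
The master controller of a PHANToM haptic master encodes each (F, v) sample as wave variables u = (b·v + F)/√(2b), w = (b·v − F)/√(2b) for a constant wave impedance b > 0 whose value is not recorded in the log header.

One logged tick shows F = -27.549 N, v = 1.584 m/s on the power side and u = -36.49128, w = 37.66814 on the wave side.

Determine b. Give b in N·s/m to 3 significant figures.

b = 0.276 N·s/m

u + w = 1.17686;  u + w = √(2b)·v, so √(2b) = 1.17686/1.584 = 0.74297.
b = (√(2b))²/2 = 0.55200/2 = 0.27600.
(Check via u − w = 2F/√(2b): u − w = -74.15942, 2F/√(2b) = -74.15940.)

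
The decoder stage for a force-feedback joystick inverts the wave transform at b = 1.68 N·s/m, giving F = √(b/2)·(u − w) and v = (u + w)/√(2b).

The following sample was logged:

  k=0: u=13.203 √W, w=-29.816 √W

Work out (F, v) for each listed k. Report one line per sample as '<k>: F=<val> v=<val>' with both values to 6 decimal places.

0: F=39.427565 v=-9.063135

k=0: u−w=43.019000, u+w=-16.613000; √(b/2)=0.916515, √(2b)=1.833030; F=0.916515×43.019=39.427565, v=-16.613000/1.833030=-9.063135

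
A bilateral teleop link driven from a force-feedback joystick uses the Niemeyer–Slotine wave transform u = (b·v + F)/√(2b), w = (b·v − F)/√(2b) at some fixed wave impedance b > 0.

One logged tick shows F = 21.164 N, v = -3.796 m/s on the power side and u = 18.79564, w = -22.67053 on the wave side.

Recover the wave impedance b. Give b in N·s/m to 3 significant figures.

u + w = -3.87489;  u + w = √(2b)·v, so √(2b) = -3.87489/(-3.796) = 1.02078.
b = (√(2b))²/2 = 1.04200/2 = 0.52100.
(Check via u − w = 2F/√(2b): u − w = 41.46617, 2F/√(2b) = 41.46623.)

b = 0.521 N·s/m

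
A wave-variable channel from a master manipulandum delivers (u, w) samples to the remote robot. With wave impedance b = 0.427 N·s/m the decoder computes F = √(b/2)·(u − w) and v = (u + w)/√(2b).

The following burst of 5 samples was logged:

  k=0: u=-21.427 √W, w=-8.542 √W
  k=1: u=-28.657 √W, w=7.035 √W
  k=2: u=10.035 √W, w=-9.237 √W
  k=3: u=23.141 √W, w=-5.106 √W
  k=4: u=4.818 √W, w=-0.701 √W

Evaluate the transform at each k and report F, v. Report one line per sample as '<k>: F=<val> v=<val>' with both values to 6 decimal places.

k=0: u−w=-12.885000, u+w=-29.969000; √(b/2)=0.462061, √(2b)=0.924121; F=0.462061×(-12.885)=-5.953651, v=-29.969000/0.924121=-32.429729
k=1: u−w=-35.692000, u+w=-21.622000; √(b/2)=0.462061, √(2b)=0.924121; F=0.462061×(-35.692)=-16.491867, v=-21.622000/0.924121=-23.397364
k=2: u−w=19.272000, u+w=0.798000; √(b/2)=0.462061, √(2b)=0.924121; F=0.462061×19.272=8.904832, v=0.798000/0.924121=0.863523
k=3: u−w=28.247000, u+w=18.035000; √(b/2)=0.462061, √(2b)=0.924121; F=0.462061×28.247=13.051826, v=18.035000/0.924121=19.515838
k=4: u−w=5.519000, u+w=4.117000; √(b/2)=0.462061, √(2b)=0.924121; F=0.462061×5.519=2.550112, v=4.117000/0.924121=4.455043

0: F=-5.953651 v=-32.429729
1: F=-16.491867 v=-23.397364
2: F=8.904832 v=0.863523
3: F=13.051826 v=19.515838
4: F=2.550112 v=4.455043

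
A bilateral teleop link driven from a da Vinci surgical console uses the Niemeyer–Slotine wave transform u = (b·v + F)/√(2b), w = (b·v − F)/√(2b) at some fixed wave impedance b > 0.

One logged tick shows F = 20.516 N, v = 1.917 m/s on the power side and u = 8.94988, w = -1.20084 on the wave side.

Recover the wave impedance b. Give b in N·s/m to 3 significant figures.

u + w = 7.7490;  u + w = √(2b)·v, so √(2b) = 7.7490/1.917 = 4.0423.
b = (√(2b))²/2 = 16.3400/2 = 8.1700.
(Check via u − w = 2F/√(2b): u − w = 10.1507, 2F/√(2b) = 10.1507.)

b = 8.17 N·s/m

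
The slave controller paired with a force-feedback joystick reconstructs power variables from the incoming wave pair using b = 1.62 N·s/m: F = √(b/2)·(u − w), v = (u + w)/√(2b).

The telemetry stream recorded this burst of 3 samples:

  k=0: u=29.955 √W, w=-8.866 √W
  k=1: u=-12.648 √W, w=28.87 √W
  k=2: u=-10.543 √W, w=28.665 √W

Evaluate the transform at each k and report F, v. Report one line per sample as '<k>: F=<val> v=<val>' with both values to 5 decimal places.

0: F=34.93890 v=11.71611
1: F=-37.36620 v=9.01222
2: F=-35.28720 v=10.06778

k=0: u−w=38.82100, u+w=21.08900; √(b/2)=0.90000, √(2b)=1.80000; F=0.90000×38.821=34.93890, v=21.08900/1.80000=11.71611
k=1: u−w=-41.51800, u+w=16.22200; √(b/2)=0.90000, √(2b)=1.80000; F=0.90000×(-41.518)=-37.36620, v=16.22200/1.80000=9.01222
k=2: u−w=-39.20800, u+w=18.12200; √(b/2)=0.90000, √(2b)=1.80000; F=0.90000×(-39.208)=-35.28720, v=18.12200/1.80000=10.06778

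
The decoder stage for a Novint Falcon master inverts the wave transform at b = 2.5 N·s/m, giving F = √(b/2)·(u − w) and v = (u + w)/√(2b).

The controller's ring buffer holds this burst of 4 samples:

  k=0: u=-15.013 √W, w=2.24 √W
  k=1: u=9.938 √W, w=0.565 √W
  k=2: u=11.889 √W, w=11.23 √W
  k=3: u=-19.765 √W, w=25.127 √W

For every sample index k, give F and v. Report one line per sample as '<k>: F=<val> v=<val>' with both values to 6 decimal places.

0: F=-19.289440 v=-5.712259
1: F=10.479333 v=4.697084
2: F=0.736784 v=10.339131
3: F=-50.190782 v=2.397959

k=0: u−w=-17.253000, u+w=-12.773000; √(b/2)=1.118034, √(2b)=2.236068; F=1.118034×(-17.253)=-19.289440, v=-12.773000/2.236068=-5.712259
k=1: u−w=9.373000, u+w=10.503000; √(b/2)=1.118034, √(2b)=2.236068; F=1.118034×9.373=10.479333, v=10.503000/2.236068=4.697084
k=2: u−w=0.659000, u+w=23.119000; √(b/2)=1.118034, √(2b)=2.236068; F=1.118034×0.659=0.736784, v=23.119000/2.236068=10.339131
k=3: u−w=-44.892000, u+w=5.362000; √(b/2)=1.118034, √(2b)=2.236068; F=1.118034×(-44.892)=-50.190782, v=5.362000/2.236068=2.397959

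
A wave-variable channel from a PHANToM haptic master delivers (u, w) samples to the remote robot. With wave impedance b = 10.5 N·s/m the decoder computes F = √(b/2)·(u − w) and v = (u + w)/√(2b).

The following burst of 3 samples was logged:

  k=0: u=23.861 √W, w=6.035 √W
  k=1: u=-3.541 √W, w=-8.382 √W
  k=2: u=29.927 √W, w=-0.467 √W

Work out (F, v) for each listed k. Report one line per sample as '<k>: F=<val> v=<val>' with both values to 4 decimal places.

k=0: u−w=17.8260, u+w=29.8960; √(b/2)=2.2913, √(2b)=4.5826; F=2.2913×17.826=40.8445, v=29.8960/4.5826=6.5238
k=1: u−w=4.8410, u+w=-11.9230; √(b/2)=2.2913, √(2b)=4.5826; F=2.2913×4.841=11.0921, v=-11.9230/4.5826=-2.6018
k=2: u−w=30.3940, u+w=29.4600; √(b/2)=2.2913, √(2b)=4.5826; F=2.2913×30.394=69.6414, v=29.4600/4.5826=6.4287

0: F=40.8445 v=6.5238
1: F=11.0921 v=-2.6018
2: F=69.6414 v=6.4287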